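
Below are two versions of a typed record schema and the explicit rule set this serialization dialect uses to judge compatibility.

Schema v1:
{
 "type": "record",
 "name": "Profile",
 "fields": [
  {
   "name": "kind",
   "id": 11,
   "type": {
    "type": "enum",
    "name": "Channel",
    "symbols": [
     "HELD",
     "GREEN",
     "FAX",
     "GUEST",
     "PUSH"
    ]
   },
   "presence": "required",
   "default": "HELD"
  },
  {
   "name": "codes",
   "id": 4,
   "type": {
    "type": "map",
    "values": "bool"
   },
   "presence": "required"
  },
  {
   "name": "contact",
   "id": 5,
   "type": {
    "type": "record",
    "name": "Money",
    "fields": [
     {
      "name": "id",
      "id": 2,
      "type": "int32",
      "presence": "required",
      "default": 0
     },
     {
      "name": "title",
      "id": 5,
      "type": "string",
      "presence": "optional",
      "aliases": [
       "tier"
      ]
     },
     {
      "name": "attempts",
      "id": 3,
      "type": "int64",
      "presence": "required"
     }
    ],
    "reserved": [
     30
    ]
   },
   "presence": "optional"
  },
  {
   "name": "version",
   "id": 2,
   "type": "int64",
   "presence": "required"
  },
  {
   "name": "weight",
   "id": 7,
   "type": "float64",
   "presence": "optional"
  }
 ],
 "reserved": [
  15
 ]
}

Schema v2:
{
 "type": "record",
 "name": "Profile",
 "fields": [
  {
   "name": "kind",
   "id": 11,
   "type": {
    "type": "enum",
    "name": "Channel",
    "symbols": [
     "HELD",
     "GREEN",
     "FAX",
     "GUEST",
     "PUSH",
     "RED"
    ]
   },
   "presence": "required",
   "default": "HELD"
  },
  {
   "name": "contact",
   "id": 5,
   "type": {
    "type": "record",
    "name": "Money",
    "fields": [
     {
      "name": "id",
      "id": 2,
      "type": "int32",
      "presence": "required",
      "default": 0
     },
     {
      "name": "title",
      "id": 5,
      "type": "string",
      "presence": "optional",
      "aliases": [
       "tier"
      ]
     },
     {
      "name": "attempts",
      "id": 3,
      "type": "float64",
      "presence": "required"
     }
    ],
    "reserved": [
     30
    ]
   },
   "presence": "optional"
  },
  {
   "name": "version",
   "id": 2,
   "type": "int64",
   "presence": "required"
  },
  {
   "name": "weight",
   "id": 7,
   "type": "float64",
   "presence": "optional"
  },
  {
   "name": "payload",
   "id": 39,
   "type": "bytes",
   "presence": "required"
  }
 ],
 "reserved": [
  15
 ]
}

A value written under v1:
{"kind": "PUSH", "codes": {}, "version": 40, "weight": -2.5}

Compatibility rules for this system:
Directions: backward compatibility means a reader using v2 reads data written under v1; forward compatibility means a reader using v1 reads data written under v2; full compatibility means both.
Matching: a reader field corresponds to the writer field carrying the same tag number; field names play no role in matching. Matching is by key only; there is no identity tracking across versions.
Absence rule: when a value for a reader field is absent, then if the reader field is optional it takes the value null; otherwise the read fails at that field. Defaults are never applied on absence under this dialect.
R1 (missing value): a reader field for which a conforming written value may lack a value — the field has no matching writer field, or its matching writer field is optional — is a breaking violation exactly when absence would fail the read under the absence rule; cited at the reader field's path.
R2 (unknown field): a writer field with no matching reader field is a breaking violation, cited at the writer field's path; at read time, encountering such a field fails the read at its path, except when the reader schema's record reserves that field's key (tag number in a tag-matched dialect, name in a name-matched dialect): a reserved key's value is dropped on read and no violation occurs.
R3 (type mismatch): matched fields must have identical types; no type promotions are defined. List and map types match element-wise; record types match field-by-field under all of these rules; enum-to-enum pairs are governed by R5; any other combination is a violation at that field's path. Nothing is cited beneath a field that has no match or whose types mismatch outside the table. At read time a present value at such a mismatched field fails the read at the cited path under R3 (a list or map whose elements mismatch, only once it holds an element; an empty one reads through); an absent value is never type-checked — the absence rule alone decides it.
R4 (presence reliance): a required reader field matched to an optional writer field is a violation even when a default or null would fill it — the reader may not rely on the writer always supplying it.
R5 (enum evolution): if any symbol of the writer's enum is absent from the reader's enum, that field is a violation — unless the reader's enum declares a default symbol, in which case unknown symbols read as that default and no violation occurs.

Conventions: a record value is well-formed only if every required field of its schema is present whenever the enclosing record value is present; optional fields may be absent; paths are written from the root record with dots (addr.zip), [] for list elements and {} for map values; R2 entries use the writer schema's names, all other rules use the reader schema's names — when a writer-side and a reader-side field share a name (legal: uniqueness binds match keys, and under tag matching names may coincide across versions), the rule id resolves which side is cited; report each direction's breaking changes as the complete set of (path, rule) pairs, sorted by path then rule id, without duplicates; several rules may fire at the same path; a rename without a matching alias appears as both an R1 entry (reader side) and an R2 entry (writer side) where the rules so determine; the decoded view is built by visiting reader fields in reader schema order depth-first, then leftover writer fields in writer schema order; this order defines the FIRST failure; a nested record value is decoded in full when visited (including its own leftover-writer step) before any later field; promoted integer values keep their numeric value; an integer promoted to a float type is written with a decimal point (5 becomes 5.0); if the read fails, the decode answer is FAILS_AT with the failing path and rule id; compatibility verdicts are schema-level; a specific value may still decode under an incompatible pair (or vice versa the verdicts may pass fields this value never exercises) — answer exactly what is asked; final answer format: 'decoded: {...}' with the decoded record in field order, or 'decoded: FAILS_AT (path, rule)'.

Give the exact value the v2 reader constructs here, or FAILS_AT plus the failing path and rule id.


arrows below run writer -> reader for Profile
decode walk for Profile under reader schema v2:
  kind := "PUSH"
  contact := null (absent, optional -> null)
  version := 40
  weight := -2.5
  read fails at payload under R1 (no fill)
  => FAILS_AT (payload, R1)
checking off the Profile differences that do not matter here:
  enum Channel (field kind in record Profile): symbol RED added -> schema-level compatibility only; this Profile value's decode is unchanged
  field attempts in record Money: type int64 changed to float64 -> schema-level compatibility only; this Profile value's decode is unchanged
  removed field codes from record Profile -> schema-level compatibility only; this Profile value's decode is unchanged

decoded: FAILS_AT (payload, R1)


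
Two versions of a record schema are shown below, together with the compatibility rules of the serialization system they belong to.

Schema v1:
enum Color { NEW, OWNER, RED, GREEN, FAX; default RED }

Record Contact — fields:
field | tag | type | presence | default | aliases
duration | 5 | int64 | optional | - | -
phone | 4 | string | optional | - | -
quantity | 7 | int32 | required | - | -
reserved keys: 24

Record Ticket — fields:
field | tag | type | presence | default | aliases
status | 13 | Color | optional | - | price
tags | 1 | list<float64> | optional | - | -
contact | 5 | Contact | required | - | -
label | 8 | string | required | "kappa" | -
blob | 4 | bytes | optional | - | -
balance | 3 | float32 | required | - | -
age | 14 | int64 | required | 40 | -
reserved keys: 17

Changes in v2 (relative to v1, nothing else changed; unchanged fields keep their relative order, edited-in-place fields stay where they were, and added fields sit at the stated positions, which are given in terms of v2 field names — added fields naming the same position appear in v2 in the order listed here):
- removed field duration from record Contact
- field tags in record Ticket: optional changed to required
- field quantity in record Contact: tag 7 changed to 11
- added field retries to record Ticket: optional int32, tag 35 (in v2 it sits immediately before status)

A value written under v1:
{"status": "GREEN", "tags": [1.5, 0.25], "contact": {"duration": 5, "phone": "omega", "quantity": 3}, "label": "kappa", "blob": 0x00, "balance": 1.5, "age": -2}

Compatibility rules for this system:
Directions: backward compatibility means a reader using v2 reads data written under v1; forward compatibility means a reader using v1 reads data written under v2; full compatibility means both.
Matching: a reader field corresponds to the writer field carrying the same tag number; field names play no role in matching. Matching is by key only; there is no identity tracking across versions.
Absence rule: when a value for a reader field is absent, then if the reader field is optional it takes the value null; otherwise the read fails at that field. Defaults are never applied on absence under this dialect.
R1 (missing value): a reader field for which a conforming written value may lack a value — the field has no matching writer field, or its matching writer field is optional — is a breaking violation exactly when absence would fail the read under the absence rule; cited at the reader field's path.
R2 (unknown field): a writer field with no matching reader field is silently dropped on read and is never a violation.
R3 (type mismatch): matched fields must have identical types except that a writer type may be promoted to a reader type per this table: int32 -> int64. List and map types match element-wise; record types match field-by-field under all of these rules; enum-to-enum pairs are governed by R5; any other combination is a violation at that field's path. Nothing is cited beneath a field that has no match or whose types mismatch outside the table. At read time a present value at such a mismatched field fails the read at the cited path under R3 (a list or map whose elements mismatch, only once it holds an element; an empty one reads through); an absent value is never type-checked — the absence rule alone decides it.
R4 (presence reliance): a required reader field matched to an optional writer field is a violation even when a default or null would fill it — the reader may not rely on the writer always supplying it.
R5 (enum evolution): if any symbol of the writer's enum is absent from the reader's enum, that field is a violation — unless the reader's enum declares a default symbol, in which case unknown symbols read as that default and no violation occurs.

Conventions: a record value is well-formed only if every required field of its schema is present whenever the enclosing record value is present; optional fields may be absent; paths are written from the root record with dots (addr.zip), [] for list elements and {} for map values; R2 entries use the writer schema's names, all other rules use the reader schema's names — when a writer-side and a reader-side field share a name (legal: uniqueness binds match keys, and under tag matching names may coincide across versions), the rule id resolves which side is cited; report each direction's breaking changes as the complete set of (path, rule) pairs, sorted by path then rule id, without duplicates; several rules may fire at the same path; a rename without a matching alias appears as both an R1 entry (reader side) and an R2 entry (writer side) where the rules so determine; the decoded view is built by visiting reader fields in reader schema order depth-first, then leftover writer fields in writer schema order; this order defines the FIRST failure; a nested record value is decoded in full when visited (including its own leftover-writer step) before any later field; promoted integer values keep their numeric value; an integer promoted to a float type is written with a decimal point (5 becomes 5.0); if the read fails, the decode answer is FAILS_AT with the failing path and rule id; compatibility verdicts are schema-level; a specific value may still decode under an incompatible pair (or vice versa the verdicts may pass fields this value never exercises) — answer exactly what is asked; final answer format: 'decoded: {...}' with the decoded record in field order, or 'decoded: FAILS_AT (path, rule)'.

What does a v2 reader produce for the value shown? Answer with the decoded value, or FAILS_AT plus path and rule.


decoded: FAILS_AT (contact.quantity, R1)

arrows below run writer -> reader for Ticket
decode walk for Ticket under reader schema v2:
  retries := null (not supplied -> null)
  status := "GREEN"
  tags := [1.5, 0.25]
  contact.phone := "omega"
  read fails at contact.quantity under R1 (no fill)
  => FAILS_AT (contact.quantity, R1)
remaining Ticket differences; none change what is asked:
  removed field duration from record Contact -> no rule fires on it and the decoded Ticket view is identical with or without it
  field tags in record Ticket: optional changed to required -> affects the rule determinations only; this particular Ticket value decodes identically
  added field retries to record Ticket: optional int32, tag 35 (in v2 it sits immediately before status) -> no rule fires on it and the decoded Ticket view is identical with or without it


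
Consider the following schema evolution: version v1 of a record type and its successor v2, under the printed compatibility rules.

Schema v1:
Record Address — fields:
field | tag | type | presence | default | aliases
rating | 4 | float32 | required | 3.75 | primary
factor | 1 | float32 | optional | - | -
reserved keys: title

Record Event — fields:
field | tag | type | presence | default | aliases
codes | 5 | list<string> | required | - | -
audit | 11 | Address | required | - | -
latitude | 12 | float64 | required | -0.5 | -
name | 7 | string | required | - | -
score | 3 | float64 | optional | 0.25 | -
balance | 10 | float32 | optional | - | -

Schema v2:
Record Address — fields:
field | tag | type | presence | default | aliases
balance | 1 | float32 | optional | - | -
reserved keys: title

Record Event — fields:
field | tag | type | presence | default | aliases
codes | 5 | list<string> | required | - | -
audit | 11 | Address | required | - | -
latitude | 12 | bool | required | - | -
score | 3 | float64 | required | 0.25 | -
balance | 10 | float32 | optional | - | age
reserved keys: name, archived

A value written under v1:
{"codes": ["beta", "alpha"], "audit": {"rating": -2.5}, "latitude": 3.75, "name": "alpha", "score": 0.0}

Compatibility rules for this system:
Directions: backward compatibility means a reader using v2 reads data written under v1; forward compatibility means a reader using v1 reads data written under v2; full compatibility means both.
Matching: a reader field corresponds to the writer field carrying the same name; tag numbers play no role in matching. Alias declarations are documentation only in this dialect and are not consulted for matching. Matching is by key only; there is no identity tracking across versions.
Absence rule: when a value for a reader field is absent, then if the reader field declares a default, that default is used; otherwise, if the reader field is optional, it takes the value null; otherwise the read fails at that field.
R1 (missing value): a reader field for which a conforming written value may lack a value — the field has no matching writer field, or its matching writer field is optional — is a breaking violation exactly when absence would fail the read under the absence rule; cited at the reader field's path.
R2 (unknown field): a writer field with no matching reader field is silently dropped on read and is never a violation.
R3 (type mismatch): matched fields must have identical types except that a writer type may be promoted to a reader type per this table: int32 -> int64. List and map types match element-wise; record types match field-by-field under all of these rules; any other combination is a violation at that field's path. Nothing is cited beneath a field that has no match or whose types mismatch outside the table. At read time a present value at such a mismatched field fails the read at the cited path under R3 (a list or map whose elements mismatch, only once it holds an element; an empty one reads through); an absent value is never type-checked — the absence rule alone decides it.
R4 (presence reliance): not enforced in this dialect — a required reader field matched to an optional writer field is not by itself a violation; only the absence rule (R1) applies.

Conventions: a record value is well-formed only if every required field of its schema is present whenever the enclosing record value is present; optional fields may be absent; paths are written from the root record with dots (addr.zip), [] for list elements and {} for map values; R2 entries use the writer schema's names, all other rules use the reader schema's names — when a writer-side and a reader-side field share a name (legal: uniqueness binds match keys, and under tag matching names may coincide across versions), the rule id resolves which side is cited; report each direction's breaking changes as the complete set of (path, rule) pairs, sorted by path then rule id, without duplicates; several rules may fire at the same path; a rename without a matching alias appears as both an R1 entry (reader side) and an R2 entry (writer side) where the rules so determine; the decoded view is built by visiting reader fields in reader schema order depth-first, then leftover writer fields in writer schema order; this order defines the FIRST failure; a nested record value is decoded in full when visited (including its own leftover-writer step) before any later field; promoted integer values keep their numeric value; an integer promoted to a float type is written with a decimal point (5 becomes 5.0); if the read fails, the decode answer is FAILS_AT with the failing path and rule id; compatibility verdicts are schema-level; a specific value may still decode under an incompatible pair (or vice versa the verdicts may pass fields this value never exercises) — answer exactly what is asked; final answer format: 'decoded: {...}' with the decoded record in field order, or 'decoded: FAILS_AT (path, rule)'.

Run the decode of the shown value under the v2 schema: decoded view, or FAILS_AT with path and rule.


each type pair in Event: writer, then reader
migrating the Event value to v2:
  codes := ["beta", "alpha"]
  audit.balance := null (absent, optional -> null)
  writer audit.rating: unknown -> dropped
  read fails at latitude under R3
  => FAILS_AT (latitude, R3)
checking off the Event differences that do not matter here:
  removed field name from record Event (its key "name" joins the reserved list) -> affects the rule determinations only; this particular Event value decodes identically
  renamed field factor to balance in record Address -> triggers nothing under the printed rules; the Event answer is the same either way
  field score in record Event: optional changed to required -> triggers nothing under the printed rules; the Event answer is the same either way
  removed field rating from record Address -> triggers nothing under the printed rules; the Event answer is the same either way

decoded: FAILS_AT (latitude, R3)


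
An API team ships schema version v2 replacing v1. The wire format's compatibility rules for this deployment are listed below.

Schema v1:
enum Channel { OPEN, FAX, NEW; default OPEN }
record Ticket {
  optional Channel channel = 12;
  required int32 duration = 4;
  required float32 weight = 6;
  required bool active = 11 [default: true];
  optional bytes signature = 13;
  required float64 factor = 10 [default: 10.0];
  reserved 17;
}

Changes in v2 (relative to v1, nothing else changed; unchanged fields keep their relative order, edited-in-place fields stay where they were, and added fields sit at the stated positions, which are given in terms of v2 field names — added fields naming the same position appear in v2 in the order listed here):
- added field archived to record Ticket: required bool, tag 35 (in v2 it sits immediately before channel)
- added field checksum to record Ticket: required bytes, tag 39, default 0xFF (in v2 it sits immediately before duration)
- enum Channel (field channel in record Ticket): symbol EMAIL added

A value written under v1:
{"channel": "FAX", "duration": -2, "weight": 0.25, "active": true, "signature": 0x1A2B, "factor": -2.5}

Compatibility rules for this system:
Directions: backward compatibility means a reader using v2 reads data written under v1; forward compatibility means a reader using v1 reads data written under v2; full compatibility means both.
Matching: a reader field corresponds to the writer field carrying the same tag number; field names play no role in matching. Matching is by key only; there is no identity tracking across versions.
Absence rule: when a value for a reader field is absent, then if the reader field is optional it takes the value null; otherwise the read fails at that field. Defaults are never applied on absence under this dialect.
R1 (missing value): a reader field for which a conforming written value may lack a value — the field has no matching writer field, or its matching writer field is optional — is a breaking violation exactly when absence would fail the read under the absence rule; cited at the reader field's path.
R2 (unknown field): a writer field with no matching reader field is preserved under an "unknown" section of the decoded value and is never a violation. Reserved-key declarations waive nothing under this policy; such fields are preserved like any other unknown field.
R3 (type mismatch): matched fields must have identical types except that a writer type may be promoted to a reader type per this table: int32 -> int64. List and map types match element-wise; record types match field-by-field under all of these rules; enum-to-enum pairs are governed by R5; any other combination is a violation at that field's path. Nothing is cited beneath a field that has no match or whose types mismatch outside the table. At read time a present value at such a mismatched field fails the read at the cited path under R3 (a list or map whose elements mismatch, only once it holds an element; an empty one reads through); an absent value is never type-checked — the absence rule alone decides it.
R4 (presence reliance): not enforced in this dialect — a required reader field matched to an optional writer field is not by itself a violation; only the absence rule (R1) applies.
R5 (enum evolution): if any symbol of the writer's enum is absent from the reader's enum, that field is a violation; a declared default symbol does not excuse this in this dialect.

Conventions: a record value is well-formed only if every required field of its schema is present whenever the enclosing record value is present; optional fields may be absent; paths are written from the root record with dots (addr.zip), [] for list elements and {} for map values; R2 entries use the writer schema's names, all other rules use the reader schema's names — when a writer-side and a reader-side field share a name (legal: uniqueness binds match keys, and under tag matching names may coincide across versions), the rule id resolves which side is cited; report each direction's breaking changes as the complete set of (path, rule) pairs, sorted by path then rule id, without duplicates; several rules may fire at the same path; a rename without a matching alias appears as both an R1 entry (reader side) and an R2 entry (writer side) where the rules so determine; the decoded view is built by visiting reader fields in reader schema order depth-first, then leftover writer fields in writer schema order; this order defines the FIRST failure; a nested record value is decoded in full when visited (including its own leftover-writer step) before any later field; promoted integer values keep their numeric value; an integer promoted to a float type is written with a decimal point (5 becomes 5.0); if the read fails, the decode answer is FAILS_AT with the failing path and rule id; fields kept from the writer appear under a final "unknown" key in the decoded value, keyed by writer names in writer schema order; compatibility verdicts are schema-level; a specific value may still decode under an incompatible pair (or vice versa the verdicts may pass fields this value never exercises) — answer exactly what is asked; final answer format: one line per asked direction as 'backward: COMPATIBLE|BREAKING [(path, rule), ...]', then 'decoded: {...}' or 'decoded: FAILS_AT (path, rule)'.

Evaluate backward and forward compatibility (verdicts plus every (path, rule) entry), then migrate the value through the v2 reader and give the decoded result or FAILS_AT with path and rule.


each type pair in Ticket: writer, then reader
backward pass over Ticket, reader schema v2, writer schema v1:
  no writer field matches reader archived
  channel: paired with writer channel (Channel -> Channel; writer optional)
  no writer field matches reader checksum
  duration: paired with writer duration (int32 -> int32; writer required)
  weight: paired with writer weight (float32 -> float32; writer required)
  active: paired with writer active (bool -> bool; writer required)
  signature: paired with writer signature (bytes -> bytes; writer optional)
  factor: paired with writer factor (float64 -> float64; writer required)
  breaking: (archived, R1)
  breaking: (checksum, R1)
  => backward verdict for Ticket: BREAKING, 2 violation(s)
forward pass over Ticket, reader schema v1, writer schema v2:
  channel: paired with writer channel (Channel -> Channel; writer optional)
  duration: paired with writer duration (int32 -> int32; writer required)
  weight: paired with writer weight (float32 -> float32; writer required)
  active: paired with writer active (bool -> bool; writer required)
  signature: paired with writer signature (bytes -> bytes; writer optional)
  factor: paired with writer factor (float64 -> float64; writer required)
  writer field archived has no reader counterpart
  writer field checksum has no reader counterpart
  breaking: (channel, R5)
  => forward verdict for Ticket: BREAKING, 1 violation(s)
decode walk for Ticket under reader schema v2:
  read fails at archived under R1 (no fill)
  => FAILS_AT (archived, R1)

backward: BREAKING [(archived, R1), (checksum, R1)]; forward: BREAKING [(channel, R5)]; decoded: FAILS_AT (archived, R1)


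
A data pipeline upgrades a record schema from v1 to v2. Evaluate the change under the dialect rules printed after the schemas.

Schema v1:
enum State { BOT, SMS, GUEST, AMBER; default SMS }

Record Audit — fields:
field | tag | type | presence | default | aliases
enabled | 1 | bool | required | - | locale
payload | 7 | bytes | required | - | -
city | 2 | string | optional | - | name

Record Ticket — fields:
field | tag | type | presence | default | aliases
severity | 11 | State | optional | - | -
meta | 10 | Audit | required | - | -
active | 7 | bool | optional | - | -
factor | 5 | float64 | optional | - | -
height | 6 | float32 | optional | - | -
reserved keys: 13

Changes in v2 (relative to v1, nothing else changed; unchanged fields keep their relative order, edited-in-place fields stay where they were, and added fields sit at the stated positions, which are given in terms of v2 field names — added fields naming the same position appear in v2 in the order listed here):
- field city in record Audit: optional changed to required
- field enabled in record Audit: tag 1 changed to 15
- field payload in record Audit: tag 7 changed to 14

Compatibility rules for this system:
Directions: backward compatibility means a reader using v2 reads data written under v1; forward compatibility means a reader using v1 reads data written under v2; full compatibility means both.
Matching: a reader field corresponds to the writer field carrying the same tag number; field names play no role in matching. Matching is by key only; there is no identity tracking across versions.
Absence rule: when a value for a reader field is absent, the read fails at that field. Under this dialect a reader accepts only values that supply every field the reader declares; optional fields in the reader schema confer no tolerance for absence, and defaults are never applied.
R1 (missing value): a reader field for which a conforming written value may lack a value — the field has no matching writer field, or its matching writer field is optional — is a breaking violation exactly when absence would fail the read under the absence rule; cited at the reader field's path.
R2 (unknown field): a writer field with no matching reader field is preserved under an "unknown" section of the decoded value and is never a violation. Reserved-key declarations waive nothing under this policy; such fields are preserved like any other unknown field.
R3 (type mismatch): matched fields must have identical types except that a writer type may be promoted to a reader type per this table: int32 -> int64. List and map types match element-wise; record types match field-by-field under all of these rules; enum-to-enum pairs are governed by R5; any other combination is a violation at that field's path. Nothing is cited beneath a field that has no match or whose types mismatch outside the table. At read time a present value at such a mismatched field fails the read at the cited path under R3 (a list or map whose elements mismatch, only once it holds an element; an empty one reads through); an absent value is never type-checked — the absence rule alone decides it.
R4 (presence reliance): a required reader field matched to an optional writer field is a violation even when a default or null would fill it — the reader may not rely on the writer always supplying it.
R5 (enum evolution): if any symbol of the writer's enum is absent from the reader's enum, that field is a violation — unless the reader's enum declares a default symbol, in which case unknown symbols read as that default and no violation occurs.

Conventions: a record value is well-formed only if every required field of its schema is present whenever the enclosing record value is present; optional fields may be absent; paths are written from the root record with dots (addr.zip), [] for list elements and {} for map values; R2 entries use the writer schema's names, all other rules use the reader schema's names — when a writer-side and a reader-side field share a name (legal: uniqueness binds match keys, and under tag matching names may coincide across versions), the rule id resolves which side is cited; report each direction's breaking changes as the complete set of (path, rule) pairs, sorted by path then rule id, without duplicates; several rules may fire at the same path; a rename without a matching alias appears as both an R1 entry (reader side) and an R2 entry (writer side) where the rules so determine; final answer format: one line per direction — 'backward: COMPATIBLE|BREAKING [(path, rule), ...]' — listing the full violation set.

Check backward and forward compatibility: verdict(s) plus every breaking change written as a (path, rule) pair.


backward: BREAKING [(active, R1), (factor, R1), (height, R1), (meta.city, R1), (meta.city, R4), (meta.enabled, R1), (meta.payload, R1), (severity, R1)]; forward: BREAKING [(active, R1), (factor, R1), (height, R1), (meta.enabled, R1), (meta.payload, R1), (severity, R1)]

in Ticket below, arrows point writer -> reader
backward on Ticket — v2 reading data written by v1:
  severity <- severity (State -> State, writer optional)
  meta <- meta (Audit -> Audit, writer required)
  active <- active (bool -> bool, writer optional)
  factor <- factor (float64 -> float64, writer optional)
  height <- height (float32 -> float32, writer optional)
  meta.enabled: no writer-side match
  meta.payload: no writer-side match
  meta.city <- meta.city (string -> string, writer optional)
  writer field meta.enabled has no reader counterpart
  writer field meta.payload has no reader counterpart
  rule R1 violated at active
  rule R1 violated at factor
  rule R1 violated at height
  rule R1 violated at meta.city
  rule R4 violated at meta.city
  rule R1 violated at meta.enabled
  rule R1 violated at meta.payload
  rule R1 violated at severity
  => backward: BREAKING (8)
forward on Ticket — v1 reading data written by v2:
  severity <- severity (State -> State, writer optional)
  meta <- meta (Audit -> Audit, writer required)
  active <- active (bool -> bool, writer optional)
  factor <- factor (float64 -> float64, writer optional)
  height <- height (float32 -> float32, writer optional)
  meta.enabled: no writer-side match
  meta.payload: no writer-side match
  meta.city <- meta.city (string -> string, writer required)
  writer field meta.enabled has no reader counterpart
  writer field meta.payload has no reader counterpart
  rule R1 violated at active
  rule R1 violated at factor
  rule R1 violated at height
  rule R1 violated at meta.enabled
  rule R1 violated at meta.payload
  rule R1 violated at severity
  => forward: BREAKING (6)


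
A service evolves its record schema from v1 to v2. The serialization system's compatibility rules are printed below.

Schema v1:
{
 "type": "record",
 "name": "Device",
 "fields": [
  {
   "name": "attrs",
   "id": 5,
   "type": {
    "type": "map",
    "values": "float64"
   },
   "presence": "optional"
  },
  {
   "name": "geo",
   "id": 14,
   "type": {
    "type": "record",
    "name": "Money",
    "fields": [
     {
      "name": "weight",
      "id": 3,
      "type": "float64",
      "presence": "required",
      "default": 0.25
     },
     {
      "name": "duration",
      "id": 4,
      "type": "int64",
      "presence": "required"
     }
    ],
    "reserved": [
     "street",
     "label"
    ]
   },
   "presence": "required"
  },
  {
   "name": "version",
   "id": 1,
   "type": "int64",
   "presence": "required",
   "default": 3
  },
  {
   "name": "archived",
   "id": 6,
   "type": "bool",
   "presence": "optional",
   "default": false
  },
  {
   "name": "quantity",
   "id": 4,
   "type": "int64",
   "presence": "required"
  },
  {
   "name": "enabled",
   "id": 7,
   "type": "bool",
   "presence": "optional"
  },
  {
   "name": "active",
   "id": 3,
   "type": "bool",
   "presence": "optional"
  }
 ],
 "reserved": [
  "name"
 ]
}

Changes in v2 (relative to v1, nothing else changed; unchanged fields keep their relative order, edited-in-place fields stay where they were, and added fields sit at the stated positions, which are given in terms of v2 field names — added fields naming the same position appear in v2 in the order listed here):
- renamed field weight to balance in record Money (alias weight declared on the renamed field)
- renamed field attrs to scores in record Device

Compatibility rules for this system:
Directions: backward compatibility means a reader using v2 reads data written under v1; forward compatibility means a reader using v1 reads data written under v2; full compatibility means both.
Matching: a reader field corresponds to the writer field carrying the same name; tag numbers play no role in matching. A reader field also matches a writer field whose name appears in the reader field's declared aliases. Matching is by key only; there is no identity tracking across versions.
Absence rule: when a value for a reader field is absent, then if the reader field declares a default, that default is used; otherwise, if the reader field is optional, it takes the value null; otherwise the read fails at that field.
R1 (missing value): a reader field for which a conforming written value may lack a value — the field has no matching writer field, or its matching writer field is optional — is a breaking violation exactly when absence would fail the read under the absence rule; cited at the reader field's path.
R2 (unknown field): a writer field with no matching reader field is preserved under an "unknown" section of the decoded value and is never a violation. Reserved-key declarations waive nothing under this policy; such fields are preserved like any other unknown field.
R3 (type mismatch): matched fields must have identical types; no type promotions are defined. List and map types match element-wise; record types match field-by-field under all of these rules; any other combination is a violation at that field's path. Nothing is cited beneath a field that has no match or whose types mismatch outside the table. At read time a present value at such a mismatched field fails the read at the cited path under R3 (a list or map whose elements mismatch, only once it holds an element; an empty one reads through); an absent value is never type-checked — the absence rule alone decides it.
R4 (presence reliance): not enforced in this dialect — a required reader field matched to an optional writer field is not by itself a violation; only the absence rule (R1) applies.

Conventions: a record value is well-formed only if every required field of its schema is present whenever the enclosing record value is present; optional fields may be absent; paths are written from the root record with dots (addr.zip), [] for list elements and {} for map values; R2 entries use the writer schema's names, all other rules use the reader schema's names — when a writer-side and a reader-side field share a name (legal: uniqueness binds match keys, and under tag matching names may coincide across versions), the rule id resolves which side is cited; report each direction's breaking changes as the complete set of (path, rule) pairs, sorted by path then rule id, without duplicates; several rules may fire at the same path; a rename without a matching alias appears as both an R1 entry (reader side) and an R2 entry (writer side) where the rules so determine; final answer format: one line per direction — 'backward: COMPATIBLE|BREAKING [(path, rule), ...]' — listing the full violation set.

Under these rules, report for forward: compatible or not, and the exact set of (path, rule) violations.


each type pair in Device: writer, then reader
checking forward for Device: reader v1 against writer v2:
  attrs: no writer match
  Money -> Money, writer required: geo aligns to geo
  int64 -> int64, writer required: version aligns to version
  bool -> bool, writer optional: archived aligns to archived
  int64 -> int64, writer required: quantity aligns to quantity
  bool -> bool, writer optional: enabled aligns to enabled
  bool -> bool, writer optional: active aligns to active
  writer scores: unknown to reader
  geo.weight: no writer match
  int64 -> int64, writer required: geo.duration aligns to geo.duration
  writer geo.balance: unknown to reader
  => forward: COMPATIBLE
ruling out the remaining Device differences:
  renamed field weight to balance in record Money (alias weight declared on the renamed field) -> triggers nothing under Device's printed rules — same verdict
  renamed field attrs to scores in record Device -> triggers nothing under Device's printed rules — same verdict

forward: COMPATIBLE []


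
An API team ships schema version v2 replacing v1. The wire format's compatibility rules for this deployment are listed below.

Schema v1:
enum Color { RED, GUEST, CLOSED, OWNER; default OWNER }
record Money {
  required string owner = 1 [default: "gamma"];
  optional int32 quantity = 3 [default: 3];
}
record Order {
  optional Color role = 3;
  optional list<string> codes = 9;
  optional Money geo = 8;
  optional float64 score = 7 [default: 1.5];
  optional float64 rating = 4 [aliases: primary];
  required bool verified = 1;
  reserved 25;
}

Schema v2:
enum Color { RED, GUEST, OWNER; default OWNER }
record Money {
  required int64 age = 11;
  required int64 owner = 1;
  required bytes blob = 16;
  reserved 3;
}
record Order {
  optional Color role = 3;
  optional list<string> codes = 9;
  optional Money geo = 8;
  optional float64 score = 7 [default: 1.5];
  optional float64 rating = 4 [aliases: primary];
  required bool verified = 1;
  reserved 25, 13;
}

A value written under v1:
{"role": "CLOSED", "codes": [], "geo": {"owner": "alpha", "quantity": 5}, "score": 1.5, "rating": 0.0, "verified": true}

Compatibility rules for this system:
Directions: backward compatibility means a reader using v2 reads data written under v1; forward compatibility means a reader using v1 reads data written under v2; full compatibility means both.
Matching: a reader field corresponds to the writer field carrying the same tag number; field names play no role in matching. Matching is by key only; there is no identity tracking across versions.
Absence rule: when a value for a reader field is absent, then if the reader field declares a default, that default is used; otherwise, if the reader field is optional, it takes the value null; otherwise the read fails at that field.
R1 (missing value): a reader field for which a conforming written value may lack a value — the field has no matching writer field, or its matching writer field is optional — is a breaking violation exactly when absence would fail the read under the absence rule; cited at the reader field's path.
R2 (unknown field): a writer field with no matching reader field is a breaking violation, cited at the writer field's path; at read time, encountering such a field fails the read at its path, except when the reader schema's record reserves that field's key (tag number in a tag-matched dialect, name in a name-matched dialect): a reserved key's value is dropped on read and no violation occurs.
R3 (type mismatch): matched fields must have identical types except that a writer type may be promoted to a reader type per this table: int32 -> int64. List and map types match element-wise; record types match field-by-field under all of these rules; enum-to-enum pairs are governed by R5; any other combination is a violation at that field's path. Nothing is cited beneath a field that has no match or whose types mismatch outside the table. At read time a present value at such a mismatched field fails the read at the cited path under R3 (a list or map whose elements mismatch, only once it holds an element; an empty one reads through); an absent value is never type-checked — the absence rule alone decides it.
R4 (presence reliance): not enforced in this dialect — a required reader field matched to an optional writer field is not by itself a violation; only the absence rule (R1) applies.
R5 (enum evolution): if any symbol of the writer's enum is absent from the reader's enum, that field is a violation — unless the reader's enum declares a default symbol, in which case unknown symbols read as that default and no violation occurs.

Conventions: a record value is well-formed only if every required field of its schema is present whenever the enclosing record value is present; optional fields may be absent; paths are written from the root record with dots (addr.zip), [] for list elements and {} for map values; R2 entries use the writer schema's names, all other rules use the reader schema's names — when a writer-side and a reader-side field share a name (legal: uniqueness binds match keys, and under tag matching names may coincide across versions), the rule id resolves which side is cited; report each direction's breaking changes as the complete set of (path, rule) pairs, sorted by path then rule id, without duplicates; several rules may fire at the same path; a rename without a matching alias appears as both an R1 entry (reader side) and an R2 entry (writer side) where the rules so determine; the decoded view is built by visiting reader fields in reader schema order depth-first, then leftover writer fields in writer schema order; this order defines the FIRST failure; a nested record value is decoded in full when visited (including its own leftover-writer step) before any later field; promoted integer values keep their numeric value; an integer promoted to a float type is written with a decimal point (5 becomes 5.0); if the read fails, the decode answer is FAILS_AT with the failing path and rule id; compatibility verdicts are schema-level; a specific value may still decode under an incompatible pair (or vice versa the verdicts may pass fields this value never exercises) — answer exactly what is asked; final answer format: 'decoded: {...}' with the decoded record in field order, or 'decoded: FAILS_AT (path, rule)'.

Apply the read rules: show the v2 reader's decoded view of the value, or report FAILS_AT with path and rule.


decoded: FAILS_AT (geo.age, R1)

in Order below, arrows point writer -> reader
decode (reader v2):
  role := "OWNER" (symbol CLOSED -> reader default)
  codes := []
  read fails at geo.age under R1 (no fill)
  => FAILS_AT (geo.age, R1)
diffs on Order not affecting the asked answer:
  field owner in record Money: type string changed to int64 (its default is dropped) -> changes Order's schema-level verdicts only — the decode of this value is the same
  removed field quantity from record Money (its key 3 joins the reserved list) -> fires no rule on Order under this dialect and leaves the result unchanged
  enum Color (field role in record Order): symbol CLOSED removed -> fires no rule on Order under this dialect and leaves the result unchanged
  added field blob to record Money: required bytes, tag 16 (in v2 it sits last) -> changes Order's schema-level verdicts only — the decode of this value is the same
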